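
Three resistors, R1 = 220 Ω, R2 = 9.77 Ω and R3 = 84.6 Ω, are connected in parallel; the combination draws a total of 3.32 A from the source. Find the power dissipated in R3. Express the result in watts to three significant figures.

Parallel branches share V, not I — compute V via R_eq, then use V²/R for the target branch.
1/R_eq = 1/220 + 1/9.77 + 1/84.6 ⇒ R_eq = 8.423 Ω
V = I_total × R_eq = 3.320 × 8.423 = 27.96 V
P_R3 = V² / R3 = (27.96)² / 84.6 = 9.244 W

9.24 W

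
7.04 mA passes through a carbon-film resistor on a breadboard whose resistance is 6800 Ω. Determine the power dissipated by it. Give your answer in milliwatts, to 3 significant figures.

337 mW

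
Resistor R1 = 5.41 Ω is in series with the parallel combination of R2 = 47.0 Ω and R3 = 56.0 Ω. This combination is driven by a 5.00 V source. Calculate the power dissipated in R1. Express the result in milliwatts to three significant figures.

Replace R2 and R3 with their parallel equivalent so the circuit becomes R1 in series with R_p.
R_p = (47.0×56.0)/(47.0+56.0) = 25.55 Ω
R_total = 5.41 + 25.55 = 30.96 Ω
I = V / R_total = 5.00 / 30.96 = 0.1615 A
All the current flows through R1; use P = I²R.
P_R1 = (0.1615)² × 5.41 = 0.1411 W

141 mW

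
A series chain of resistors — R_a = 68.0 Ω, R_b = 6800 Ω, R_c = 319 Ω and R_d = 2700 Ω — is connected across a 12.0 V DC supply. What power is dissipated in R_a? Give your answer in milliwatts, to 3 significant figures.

0.100 mW

The current is common to all series resistors; compute it, then apply P = I²R for the target.
R_total = 68.0 + 6800 + 319 + 2700 = 9887 Ω
I = V / R_total = 12.0 / 9887 = 0.001214 A
P_R_a = I² × R_a = (0.001214)² × 68.0 = 0.0001002 W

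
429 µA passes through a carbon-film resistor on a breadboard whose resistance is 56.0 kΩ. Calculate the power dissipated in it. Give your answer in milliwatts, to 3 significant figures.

10.3 mW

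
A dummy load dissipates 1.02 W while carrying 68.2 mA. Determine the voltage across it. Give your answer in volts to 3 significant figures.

15.0 V

The two known quantities fix the third via V = P / I.
V = 1.02 / 0.06820 = 14.96 V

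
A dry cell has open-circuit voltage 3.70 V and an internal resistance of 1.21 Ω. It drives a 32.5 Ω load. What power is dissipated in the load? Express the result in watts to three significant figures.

With r and R in series, I = ε/(r+R); the load dissipates I²R.
I = ε / (r + R) = 3.70 / (1.21 + 32.5) = 0.1098 A
P_load = I² R = (0.1098)² × 32.5 = 0.3915 W

0.392 W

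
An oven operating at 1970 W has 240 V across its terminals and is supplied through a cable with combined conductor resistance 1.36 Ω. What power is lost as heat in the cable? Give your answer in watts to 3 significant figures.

The cable and load are in series, so the same current flows in both; the loss is I²R_line.
I = P / V = 1970 / 240 = 8.208 A through the cable.
P_line = I² R_line = (8.208)² × 1.36 = 91.63 W

91.6 W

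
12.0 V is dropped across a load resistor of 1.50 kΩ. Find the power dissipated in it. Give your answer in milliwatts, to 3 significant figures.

96.0 mW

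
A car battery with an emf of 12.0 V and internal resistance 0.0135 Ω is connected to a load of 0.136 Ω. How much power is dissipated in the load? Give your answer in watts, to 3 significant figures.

876 W

The internal resistance and the load are in series, so the same I flows through both; get I from ε/(r+R), then I²R for the load.
I = ε / (r + R) = 12.0 / (0.0135 + 0.136) = 80.27 A
P_load = I² R = (80.27)² × 0.136 = 876.2 W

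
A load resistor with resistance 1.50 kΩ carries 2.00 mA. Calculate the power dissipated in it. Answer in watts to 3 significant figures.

Current and resistance are given, so P = I²R is the direct form.
P = (0.002000 A)² × 1500 Ω = 0.006000 W

0.00600 W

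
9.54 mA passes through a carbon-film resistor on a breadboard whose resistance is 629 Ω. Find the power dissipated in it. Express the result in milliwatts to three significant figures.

57.2 mW

Knowing I and R, the power is just I²R — no need to find V first.
P = (0.009540 A)² × 629 Ω = 0.05725 W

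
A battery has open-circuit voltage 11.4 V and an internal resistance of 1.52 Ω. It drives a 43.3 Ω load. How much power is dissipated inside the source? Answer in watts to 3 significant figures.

0.0983 W

Internal loss is I²r, with I set by the total series resistance r+R.
I = ε / (r + R) = 11.4 / (1.52 + 43.3) = 0.2544 A
P_int = I² r = (0.2544)² × 1.52 = 0.09834 W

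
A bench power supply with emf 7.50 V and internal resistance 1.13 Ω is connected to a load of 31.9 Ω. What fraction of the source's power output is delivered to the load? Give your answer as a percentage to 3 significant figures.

96.6 %

η = P_load/(P_load+P_int) = I²R/(I²R+I²r) = R/(R+r) — the I² cancels for series elements.
η = R / (R + r) = 31.9 / (31.9 + 1.13) = 0.9658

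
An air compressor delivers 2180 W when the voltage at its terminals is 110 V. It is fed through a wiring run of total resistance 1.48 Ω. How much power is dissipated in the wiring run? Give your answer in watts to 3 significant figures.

The wiring run and load are in series, so the same current flows in both; the loss is I²R_line.
I = P / V = 2180 / 110 = 19.82 A through the wiring run.
P_line = I² R_line = (19.82)² × 1.48 = 581.3 W

581 W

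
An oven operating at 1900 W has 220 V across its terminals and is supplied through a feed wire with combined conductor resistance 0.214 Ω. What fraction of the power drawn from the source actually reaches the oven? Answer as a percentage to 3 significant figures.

I = P / V = 1900 / 220 = 8.636 A through the feed wire.
P_line = I² R_line = (8.636)² × 0.214 = 15.96 W
P_source = P_load + P_line = 1900 + 15.96 = 1916 W
η = P_load / P_source = 1900 / 1916 = 0.9917

99.2 %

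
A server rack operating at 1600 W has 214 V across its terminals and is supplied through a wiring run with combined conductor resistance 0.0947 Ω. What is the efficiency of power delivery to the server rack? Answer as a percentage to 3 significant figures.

99.7 %

I = P / V = 1600 / 214 = 7.477 A through the wiring run.
P_line = I² R_line = (7.477)² × 0.0947 = 5.294 W
P_source = P_load + P_line = 1600 + 5.294 = 1605 W
η = P_load / P_source = 1600 / 1605 = 0.9967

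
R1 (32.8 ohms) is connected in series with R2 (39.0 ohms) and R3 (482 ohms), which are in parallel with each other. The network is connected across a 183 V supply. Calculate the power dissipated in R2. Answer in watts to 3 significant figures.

Replace R2 and R3 with their parallel equivalent so the circuit becomes R1 in series with R_p.
R_p = (39.0×482)/(39.0+482) = 36.08 Ω
R_total = 32.8 + 36.08 = 68.88 Ω
I = V / R_total = 183 / 68.88 = 2.657 A
Voltage across the parallel pair: V_p = I × R_p = 2.657 × 36.08 = 95.86 V
R2 is across V_p, so use P = V²/R for that branch.
P_R2 = (95.86)² / 39.0 = 235.6 W

236 W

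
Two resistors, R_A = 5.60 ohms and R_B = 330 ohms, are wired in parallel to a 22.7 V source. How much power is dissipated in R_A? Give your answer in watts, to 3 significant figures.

Parallel branches share the same voltage; P = V²/R gives the branch power in one step.
P_R_A = V² / R_A = (22.7)² / 5.60 Ω = 92.02 W

92.0 W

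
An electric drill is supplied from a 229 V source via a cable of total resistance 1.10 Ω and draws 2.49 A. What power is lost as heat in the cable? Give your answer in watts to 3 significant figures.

6.82 W

Line loss is just I²R for the cable — we know both I and R_line directly.
The cable carries the full 2.49 A.
P_line = I² R_line = (2.490)² × 1.10 = 6.820 W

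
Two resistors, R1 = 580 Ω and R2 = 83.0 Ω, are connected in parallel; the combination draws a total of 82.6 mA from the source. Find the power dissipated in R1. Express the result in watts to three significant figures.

Parallel branches share V, not I — compute V via R_eq, then use V²/R for the target branch.
1/R_eq = 1/580 + 1/83.0 ⇒ R_eq = 72.61 Ω
V = I_total × R_eq = 0.08260 × 72.61 = 5.998 V
P_R1 = V² / R1 = (5.998)² / 580 = 0.06202 W

0.0620 W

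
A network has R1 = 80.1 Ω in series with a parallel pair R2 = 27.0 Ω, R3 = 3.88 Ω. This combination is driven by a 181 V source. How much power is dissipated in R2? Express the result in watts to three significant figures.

2.00 W

Reduce the parallel pair to R_p first; the network is then a simple series string.
R_p = (27.0×3.88)/(27.0+3.88) = 3.392 Ω
R_total = 80.1 + 3.392 = 83.49 Ω
I = V / R_total = 181 / 83.49 = 2.168 A
Voltage across the parallel pair: V_p = I × R_p = 2.168 × 3.392 = 7.354 V
With V_p across R2, its power is V_p²/R2.
P_R2 = (7.354)² / 27.0 = 2.003 W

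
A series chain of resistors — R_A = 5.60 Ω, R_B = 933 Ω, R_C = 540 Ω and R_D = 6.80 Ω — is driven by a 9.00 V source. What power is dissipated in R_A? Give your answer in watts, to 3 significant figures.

Every series element carries the same I. Get I from the total resistance, then P = I² × R_A.
R_total = 5.60 + 933 + 540 + 6.80 = 1485 Ω
I = V / R_total = 9.00 / 1485 = 0.006059 A
P_R_A = I² × R_A = (0.006059)² × 5.60 = 0.0002056 W

0.000206 W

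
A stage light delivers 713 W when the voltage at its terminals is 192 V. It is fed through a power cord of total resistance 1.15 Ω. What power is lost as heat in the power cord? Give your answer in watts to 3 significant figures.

The power cord is a series resistance carrying the load current; its dissipation is I²R_line.
I = P / V = 713 / 192 = 3.714 A through the power cord.
P_line = I² R_line = (3.714)² × 1.15 = 15.86 W

15.9 W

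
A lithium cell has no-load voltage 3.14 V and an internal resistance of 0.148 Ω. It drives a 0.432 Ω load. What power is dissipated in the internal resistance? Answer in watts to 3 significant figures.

4.34 W

The source's internal resistance is just another series element carrying I; its dissipation is I²r.
I = ε / (r + R) = 3.14 / (0.148 + 0.432) = 5.414 A
P_int = I² r = (5.414)² × 0.148 = 4.338 W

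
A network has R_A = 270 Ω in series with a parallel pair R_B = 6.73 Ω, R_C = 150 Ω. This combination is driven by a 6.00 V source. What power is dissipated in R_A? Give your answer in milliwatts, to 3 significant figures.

Reduce the parallel pair to R_p first; the network is then a simple series string.
R_p = (6.73×150)/(6.73+150) = 6.441 Ω
R_total = 270 + 6.441 = 276.4 Ω
I = V / R_total = 6.00 / 276.4 = 0.02170 A
R_A carries the full series current, so P = I²R.
P_R_A = (0.02170)² × 270 = 0.1272 W

127 mW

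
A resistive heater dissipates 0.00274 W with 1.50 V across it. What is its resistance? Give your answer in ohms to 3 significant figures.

821 Ω

Rearranging the power relation for the two known quantities gives R = V² / P.
R = (1.50)² / 0.00274 = 821.2 Ω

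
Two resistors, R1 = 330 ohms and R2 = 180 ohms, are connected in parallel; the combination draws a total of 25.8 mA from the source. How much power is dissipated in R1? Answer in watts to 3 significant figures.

Only the total current is stated, so first find the parallel equivalent to get the voltage across the combination.
1/R_eq = 1/330 + 1/180 ⇒ R_eq = 116.5 Ω
V = I_total × R_eq = 0.02580 × 116.5 = 3.005 V
P_R1 = V² / R1 = (3.005)² / 330 = 0.02736 W

0.0274 W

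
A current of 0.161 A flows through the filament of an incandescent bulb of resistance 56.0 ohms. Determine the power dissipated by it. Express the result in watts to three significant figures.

1.45 W

Current and resistance are given, so P = I²R is the direct form.
P = (0.1610 A)² × 56.0 Ω = 1.452 W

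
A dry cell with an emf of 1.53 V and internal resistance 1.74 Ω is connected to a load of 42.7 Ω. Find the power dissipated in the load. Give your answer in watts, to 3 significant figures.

0.0506 W

With r and R in series, I = ε/(r+R); the load dissipates I²R.
I = ε / (r + R) = 1.53 / (1.74 + 42.7) = 0.03443 A
P_load = I² R = (0.03443)² × 42.7 = 0.05061 W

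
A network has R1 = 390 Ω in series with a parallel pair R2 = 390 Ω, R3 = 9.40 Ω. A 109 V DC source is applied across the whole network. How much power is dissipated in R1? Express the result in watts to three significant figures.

Collapse R2‖R3 to a single equivalent, reducing the network to two series elements.
R_p = (390×9.40)/(390+9.40) = 9.179 Ω
R_total = 390 + 9.179 = 399.2 Ω
I = V / R_total = 109 / 399.2 = 0.2731 A
R1 carries the full series current, so P = I²R.
P_R1 = (0.2731)² × 390 = 29.08 W

29.1 W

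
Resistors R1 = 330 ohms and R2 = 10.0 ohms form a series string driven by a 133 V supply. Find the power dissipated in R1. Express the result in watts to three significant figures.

50.5 W

The current is common to all series resistors; compute it, then apply P = I²R for the target.
R_total = 330 + 10.0 = 340.0 Ω
I = V / R_total = 133 / 340.0 = 0.3912 A
P_R1 = I² × R1 = (0.3912)² × 330 = 50.50 W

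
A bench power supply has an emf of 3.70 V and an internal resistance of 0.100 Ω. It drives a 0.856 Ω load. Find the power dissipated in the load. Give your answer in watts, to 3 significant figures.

12.8 W

With r and R in series, I = ε/(r+R); the load dissipates I²R.
I = ε / (r + R) = 3.70 / (0.100 + 0.856) = 3.870 A
P_load = I² R = (3.870)² × 0.856 = 12.82 W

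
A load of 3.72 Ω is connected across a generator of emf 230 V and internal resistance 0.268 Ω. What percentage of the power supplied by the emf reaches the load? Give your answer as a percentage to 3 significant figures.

Efficiency is P_load / P_total. With a series r and R sharing the same I, P = I²R for each, so η = R/(R+r).
η = R / (R + r) = 3.72 / (3.72 + 0.268) = 0.9328

93.3 %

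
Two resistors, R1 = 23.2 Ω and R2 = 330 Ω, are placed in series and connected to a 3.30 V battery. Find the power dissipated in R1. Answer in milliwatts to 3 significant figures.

In a series string the same current flows through every resistor — find that current, then P = I²R for the one we want.
R_total = 23.2 + 330 = 353.2 Ω
I = V / R_total = 3.30 / 353.2 = 0.009343 A
P_R1 = I² × R1 = (0.009343)² × 23.2 = 0.002025 W

2.03 mW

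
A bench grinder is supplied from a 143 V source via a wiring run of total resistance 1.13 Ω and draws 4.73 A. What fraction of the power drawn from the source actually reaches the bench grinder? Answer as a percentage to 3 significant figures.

The wiring run carries the full 4.73 A.
P_line = I² R_line = (4.730)² × 1.13 = 25.28 W
P_source = V I = 143 × 4.730 = 676.4 W; P_load = 651.1 W
η = P_load / P_source = 651.1 / 676.4 = 0.9626

96.3 %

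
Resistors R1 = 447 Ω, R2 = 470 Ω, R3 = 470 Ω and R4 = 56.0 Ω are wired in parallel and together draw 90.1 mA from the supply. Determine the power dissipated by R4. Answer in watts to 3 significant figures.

Only the total current is stated, so first find the parallel equivalent to get the voltage across the combination.
1/R_eq = 1/447 + 1/470 + 1/470 + 1/56.0 ⇒ R_eq = 41.07 Ω
V = I_total × R_eq = 0.09010 × 41.07 = 3.700 V
P_R4 = V² / R4 = (3.700)² / 56.0 = 0.2445 W

0.244 W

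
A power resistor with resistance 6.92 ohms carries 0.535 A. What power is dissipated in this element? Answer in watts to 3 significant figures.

1.98 W

Current and resistance are given, so P = I²R is the direct form.
P = (0.5350 A)² × 6.92 Ω = 1.981 W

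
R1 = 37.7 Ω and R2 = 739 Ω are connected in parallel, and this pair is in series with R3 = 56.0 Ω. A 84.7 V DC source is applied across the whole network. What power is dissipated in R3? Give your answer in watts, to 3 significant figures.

Reduce the parallel combination to a single R_p; the circuit then becomes R_p in series with the remaining resistor.
R_p = (37.7×739)/(37.7+739) = 35.87 Ω
R_total = R_p + 56.0 = 35.87 + 56.0 = 91.87 Ω
I = V / R_total = 84.7 / 91.87 = 0.9220 A
All the supply current flows through R3; use P = I²R3.
P_R3 = (0.9220)² × 56.0 = 47.60 W

47.6 W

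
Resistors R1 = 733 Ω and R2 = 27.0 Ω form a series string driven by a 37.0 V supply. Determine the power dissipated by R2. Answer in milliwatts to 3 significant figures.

64.0 mW

In a series string the same current flows through every resistor — find that current, then P = I²R for the one we want.
R_total = 733 + 27.0 = 760.0 Ω
I = V / R_total = 37.0 / 760.0 = 0.04868 A
P_R2 = I² × R2 = (0.04868)² × 27.0 = 0.06399 W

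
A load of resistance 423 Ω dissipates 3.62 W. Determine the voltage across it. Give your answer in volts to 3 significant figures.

Inverting the appropriate power form: V = √(P R).
V = √(3.62 × 423) = 39.13 V

39.1 V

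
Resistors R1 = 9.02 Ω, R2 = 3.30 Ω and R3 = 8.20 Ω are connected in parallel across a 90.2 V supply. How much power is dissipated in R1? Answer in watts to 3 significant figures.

902 W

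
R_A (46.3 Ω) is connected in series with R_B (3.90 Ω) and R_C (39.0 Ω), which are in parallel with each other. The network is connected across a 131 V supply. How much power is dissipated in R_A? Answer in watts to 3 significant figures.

320 W

Replace R_B and R_C with their parallel equivalent so the circuit becomes R_A in series with R_p.
R_p = (3.90×39.0)/(3.90+39.0) = 3.545 Ω
R_total = 46.3 + 3.545 = 49.85 Ω
I = V / R_total = 131 / 49.85 = 2.628 A
R_A carries the full series current, so P = I²R.
P_R_A = (2.628)² × 46.3 = 319.8 W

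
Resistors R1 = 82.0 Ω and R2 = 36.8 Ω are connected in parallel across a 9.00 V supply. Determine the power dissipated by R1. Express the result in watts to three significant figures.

0.988 W

Each parallel branch sees the full supply voltage, so P = V²/R applies directly to the target branch.
P_R1 = V² / R1 = (9.00)² / 82.0 Ω = 0.9878 W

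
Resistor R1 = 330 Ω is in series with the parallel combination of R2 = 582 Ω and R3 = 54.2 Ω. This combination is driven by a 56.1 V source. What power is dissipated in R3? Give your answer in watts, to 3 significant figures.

First combine the parallel branches into one equivalent R_p, then R1 + R_p is a series pair.
R_p = (582×54.2)/(582+54.2) = 49.58 Ω
R_total = 330 + 49.58 = 379.6 Ω
I = V / R_total = 56.1 / 379.6 = 0.1478 A
Voltage across the parallel pair: V_p = I × R_p = 0.1478 × 49.58 = 7.328 V
R3 is across V_p, so use P = V²/R for that branch.
P_R3 = (7.328)² / 54.2 = 0.9908 W

0.991 W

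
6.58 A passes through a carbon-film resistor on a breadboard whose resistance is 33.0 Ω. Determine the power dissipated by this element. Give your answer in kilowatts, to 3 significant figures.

With I and R stated, P = I²R applies in one step.
P = (6.580 A)² × 33.0 Ω = 1429 W

1.43 kW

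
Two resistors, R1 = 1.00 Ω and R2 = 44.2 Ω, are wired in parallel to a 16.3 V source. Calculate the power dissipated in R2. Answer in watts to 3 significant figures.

Every branch has 16.3 V across it, so for R2 the power is simply V²/R.
P_R2 = V² / R2 = (16.3)² / 44.2 Ω = 6.011 W

6.01 W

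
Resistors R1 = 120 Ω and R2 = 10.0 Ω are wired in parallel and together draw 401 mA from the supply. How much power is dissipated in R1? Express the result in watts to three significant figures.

0.114 W

Parallel branches share V, not I — compute V via R_eq, then use V²/R for the target branch.
1/R_eq = 1/120 + 1/10.0 ⇒ R_eq = 9.231 Ω
V = I_total × R_eq = 0.4010 × 9.231 = 3.702 V
P_R1 = V² / R1 = (3.702)² / 120 = 0.1142 W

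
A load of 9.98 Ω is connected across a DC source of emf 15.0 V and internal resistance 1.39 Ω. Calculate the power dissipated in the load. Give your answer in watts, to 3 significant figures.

Load and internal resistance form a series loop — compute the loop current, then the load power via I²R.
I = ε / (r + R) = 15.0 / (1.39 + 9.98) = 1.319 A
P_load = I² R = (1.319)² × 9.98 = 17.37 W

17.4 W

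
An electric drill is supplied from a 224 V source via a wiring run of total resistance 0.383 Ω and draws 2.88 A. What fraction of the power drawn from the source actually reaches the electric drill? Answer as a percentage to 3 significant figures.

The wiring run carries the full 2.88 A.
P_line = I² R_line = (2.880)² × 0.383 = 3.177 W
P_source = V I = 224 × 2.880 = 645.1 W; P_load = 641.9 W
η = P_load / P_source = 641.9 / 645.1 = 0.9951

99.5 %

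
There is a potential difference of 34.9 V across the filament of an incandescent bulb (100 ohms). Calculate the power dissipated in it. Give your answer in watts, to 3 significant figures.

Voltage and resistance are given, so P = V²/R is the one-step route.
P = (34.9 V)² / 100 Ω = 12.18 W

12.2 W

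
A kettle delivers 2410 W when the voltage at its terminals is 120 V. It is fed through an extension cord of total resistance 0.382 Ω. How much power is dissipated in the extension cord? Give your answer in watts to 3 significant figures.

Line loss is just I²R for the cable — we know both I and R_line directly.
I = P / V = 2410 / 120 = 20.08 A through the extension cord.
P_line = I² R_line = (20.08)² × 0.382 = 154.1 W

154 W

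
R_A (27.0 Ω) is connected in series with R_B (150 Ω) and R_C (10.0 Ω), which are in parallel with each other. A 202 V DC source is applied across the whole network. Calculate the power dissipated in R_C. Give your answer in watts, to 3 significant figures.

271 W

First combine the parallel branches into one equivalent R_p, then R_A + R_p is a series pair.
R_p = (150×10.0)/(150+10.0) = 9.375 Ω
R_total = 27.0 + 9.375 = 36.38 Ω
I = V / R_total = 202 / 36.38 = 5.553 A
Voltage across the parallel pair: V_p = I × R_p = 5.553 × 9.375 = 52.06 V
R_C sees V_p directly, so P = V_p² / R_C.
P_R_C = (52.06)² / 10.0 = 271.0 W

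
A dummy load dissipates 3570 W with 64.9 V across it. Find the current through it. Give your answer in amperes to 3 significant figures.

55.0 A

Inverting the appropriate power form: I = P / V.
I = 3570 / 64.9 = 55.01 A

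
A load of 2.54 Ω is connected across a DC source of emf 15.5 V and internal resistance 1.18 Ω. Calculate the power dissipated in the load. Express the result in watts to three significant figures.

44.1 W

Load and internal resistance form a series loop — compute the loop current, then the load power via I²R.
I = ε / (r + R) = 15.5 / (1.18 + 2.54) = 4.167 A
P_load = I² R = (4.167)² × 2.54 = 44.10 W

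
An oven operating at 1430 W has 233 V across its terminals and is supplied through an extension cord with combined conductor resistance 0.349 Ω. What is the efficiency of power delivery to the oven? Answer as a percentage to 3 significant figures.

I = P / V = 1430 / 233 = 6.137 A through the extension cord.
P_line = I² R_line = (6.137)² × 0.349 = 13.15 W
P_source = P_load + P_line = 1430 + 13.15 = 1443 W
η = P_load / P_source = 1430 / 1443 = 0.9909

99.1 %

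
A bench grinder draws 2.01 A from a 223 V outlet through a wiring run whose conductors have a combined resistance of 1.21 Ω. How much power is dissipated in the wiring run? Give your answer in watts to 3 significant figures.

The wiring run is a series resistance carrying the load current; its dissipation is I²R_line.
The wiring run carries the full 2.01 A.
P_line = I² R_line = (2.010)² × 1.21 = 4.889 W

4.89 W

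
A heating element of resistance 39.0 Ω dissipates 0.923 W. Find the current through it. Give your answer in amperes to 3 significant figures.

0.154 A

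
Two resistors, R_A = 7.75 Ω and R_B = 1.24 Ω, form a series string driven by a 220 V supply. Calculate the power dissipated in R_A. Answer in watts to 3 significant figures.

Series elements share the same current, so find I first, then use P = I²R.
R_total = 7.75 + 1.24 = 8.990 Ω
I = V / R_total = 220 / 8.990 = 24.47 A
P_R_A = I² × R_A = (24.47)² × 7.75 = 4641 W

4640 W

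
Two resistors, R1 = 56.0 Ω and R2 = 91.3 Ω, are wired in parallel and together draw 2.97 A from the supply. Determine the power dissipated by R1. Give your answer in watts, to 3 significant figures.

Parallel branches share V, not I — compute V via R_eq, then use V²/R for the target branch.
1/R_eq = 1/56.0 + 1/91.3 ⇒ R_eq = 34.71 Ω
V = I_total × R_eq = 2.970 × 34.71 = 103.1 V
P_R1 = V² / R1 = (103.1)² / 56.0 = 189.8 W

190 W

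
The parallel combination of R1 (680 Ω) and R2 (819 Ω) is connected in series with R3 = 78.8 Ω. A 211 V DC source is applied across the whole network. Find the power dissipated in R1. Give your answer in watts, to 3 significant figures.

Combine R1 and R2 into their parallel equivalent first, reducing the network to two series resistors.
R_p = (680×819)/(680+819) = 371.5 Ω
R_total = R_p + 78.8 = 371.5 + 78.8 = 450.3 Ω
I = V / R_total = 211 / 450.3 = 0.4685 A
Voltage across the parallel pair: V_p = I × R_p = 0.4685 × 371.5 = 174.1 V
R1 sits across V_p; its power is V_p²/R.
P_R1 = (174.1)² / 680 = 44.56 W

44.6 W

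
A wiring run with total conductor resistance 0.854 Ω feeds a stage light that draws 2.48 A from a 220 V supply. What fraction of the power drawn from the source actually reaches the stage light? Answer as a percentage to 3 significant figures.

99.0 %

The wiring run carries the full 2.48 A.
P_line = I² R_line = (2.480)² × 0.854 = 5.252 W
P_source = V I = 220 × 2.480 = 545.6 W; P_load = 540.3 W
η = P_load / P_source = 540.3 / 545.6 = 0.9904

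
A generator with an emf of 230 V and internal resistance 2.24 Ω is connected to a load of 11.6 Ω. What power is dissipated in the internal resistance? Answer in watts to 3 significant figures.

619 W

r is in series with the load, so it carries the full circuit current — the loss in it is I²r.
I = ε / (r + R) = 230 / (2.24 + 11.6) = 16.62 A
P_int = I² r = (16.62)² × 2.24 = 618.6 W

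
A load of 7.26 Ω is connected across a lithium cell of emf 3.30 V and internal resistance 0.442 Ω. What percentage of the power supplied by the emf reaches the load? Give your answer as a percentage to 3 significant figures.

94.3 %

Efficiency is P_load / P_total. With a series r and R sharing the same I, P = I²R for each, so η = R/(R+r).
η = R / (R + r) = 7.26 / (7.26 + 0.442) = 0.9426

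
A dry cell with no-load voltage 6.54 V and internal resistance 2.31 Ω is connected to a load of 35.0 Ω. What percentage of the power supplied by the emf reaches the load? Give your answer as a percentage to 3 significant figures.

η = P_load/(P_load+P_int) = I²R/(I²R+I²r) = R/(R+r) — the I² cancels for series elements.
η = R / (R + r) = 35.0 / (35.0 + 2.31) = 0.9381

93.8 %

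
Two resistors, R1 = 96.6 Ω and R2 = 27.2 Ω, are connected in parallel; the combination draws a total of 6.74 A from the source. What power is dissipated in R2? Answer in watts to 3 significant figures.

752 W

Parallel branches share V, not I — compute V via R_eq, then use V²/R for the target branch.
1/R_eq = 1/96.6 + 1/27.2 ⇒ R_eq = 21.22 Ω
V = I_total × R_eq = 6.740 × 21.22 = 143.0 V
P_R2 = V² / R2 = (143.0)² / 27.2 = 752.3 W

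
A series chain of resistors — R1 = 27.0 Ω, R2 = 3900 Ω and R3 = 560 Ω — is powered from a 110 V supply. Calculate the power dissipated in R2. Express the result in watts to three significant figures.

In a series string the same current flows through every resistor — find that current, then P = I²R for the one we want.
R_total = 27.0 + 3900 + 560 = 4487 Ω
I = V / R_total = 110 / 4487 = 0.02452 A
P_R2 = I² × R2 = (0.02452)² × 3900 = 2.344 W

2.34 W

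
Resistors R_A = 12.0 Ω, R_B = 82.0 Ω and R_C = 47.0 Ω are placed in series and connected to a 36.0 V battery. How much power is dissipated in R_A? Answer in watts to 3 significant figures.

0.782 W

The current is common to all series resistors; compute it, then apply P = I²R for the target.
R_total = 12.0 + 82.0 + 47.0 = 141.0 Ω
I = V / R_total = 36.0 / 141.0 = 0.2553 A
P_R_A = I² × R_A = (0.2553)² × 12.0 = 0.7823 W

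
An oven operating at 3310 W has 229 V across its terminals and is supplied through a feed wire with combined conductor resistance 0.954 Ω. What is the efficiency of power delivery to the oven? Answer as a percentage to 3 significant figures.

I = P / V = 3310 / 229 = 14.45 A through the feed wire.
P_line = I² R_line = (14.45)² × 0.954 = 199.3 W
P_source = P_load + P_line = 3310 + 199.3 = 3509 W
η = P_load / P_source = 3310 / 3509 = 0.9432

94.3 %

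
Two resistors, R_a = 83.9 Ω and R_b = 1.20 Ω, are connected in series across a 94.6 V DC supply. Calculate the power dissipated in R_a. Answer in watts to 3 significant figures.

104 W

In a series string the same current flows through every resistor — find that current, then P = I²R for the one we want.
R_total = 83.9 + 1.20 = 85.10 Ω
I = V / R_total = 94.6 / 85.10 = 1.112 A
P_R_a = I² × R_a = (1.112)² × 83.9 = 103.7 W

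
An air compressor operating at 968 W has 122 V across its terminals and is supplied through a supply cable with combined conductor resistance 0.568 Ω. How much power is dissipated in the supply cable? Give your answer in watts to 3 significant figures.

35.8 W

Line loss is just I²R for the cable — we know both I and R_line directly.
I = P / V = 968 / 122 = 7.934 A through the supply cable.
P_line = I² R_line = (7.934)² × 0.568 = 35.76 W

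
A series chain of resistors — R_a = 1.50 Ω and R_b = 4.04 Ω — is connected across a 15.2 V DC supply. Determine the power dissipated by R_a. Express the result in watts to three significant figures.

11.3 W

Every series element carries the same I. Get I from the total resistance, then P = I² × R_a.
R_total = 1.50 + 4.04 = 5.540 Ω
I = V / R_total = 15.2 / 5.540 = 2.744 A
P_R_a = I² × R_a = (2.744)² × 1.50 = 11.29 W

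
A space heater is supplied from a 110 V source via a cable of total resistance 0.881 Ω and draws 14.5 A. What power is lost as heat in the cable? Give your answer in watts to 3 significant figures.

Line loss is just I²R for the cable — we know both I and R_line directly.
The cable carries the full 14.5 A.
P_line = I² R_line = (14.50)² × 0.881 = 185.2 W

185 W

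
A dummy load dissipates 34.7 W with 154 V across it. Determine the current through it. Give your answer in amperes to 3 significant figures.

0.225 A

Inverting the appropriate power form: I = P / V.
I = 34.7 / 154 = 0.2253 A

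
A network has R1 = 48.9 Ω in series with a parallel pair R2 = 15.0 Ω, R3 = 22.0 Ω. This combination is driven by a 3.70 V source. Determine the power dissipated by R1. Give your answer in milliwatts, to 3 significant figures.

200 mW

First combine the parallel branches into one equivalent R_p, then R1 + R_p is a series pair.
R_p = (15.0×22.0)/(15.0+22.0) = 8.919 Ω
R_total = 48.9 + 8.919 = 57.82 Ω
I = V / R_total = 3.70 / 57.82 = 0.06399 A
All the current flows through R1; use P = I²R.
P_R1 = (0.06399)² × 48.9 = 0.2002 W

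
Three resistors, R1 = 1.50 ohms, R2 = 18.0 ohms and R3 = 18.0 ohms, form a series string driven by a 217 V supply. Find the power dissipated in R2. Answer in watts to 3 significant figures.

603 W

Since the resistors are in series they all carry the loop current I = V/R_total; the power in any one is I²R.
R_total = 1.50 + 18.0 + 18.0 = 37.50 Ω
I = V / R_total = 217 / 37.50 = 5.787 A
P_R2 = I² × R2 = (5.787)² × 18.0 = 602.7 W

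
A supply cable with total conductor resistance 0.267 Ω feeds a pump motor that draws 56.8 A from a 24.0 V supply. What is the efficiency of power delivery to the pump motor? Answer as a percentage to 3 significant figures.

The supply cable carries the full 56.8 A.
P_line = I² R_line = (56.80)² × 0.267 = 861.4 W
P_source = V I = 24.0 × 56.80 = 1363 W; P_load = 501.8 W
η = P_load / P_source = 501.8 / 1363 = 0.3681

36.8 %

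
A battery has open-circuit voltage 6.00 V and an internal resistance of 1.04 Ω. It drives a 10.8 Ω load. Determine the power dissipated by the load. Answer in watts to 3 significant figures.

Load and internal resistance form a series loop — compute the loop current, then the load power via I²R.
I = ε / (r + R) = 6.00 / (1.04 + 10.8) = 0.5068 A
P_load = I² R = (0.5068)² × 10.8 = 2.773 W

2.77 W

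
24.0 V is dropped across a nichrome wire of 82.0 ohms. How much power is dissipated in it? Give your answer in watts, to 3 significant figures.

V and R are stated; P = V²/R avoids computing the current.
P = (24.0 V)² / 82.0 Ω = 7.024 W

7.02 W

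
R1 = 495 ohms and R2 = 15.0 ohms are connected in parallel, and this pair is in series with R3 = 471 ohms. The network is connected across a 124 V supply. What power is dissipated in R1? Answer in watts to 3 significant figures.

0.0279 W

Reduce the parallel combination to a single R_p; the circuit then becomes R_p in series with the remaining resistor.
R_p = (495×15.0)/(495+15.0) = 14.56 Ω
R_total = R_p + 471 = 14.56 + 471 = 485.6 Ω
I = V / R_total = 124 / 485.6 = 0.2554 A
Voltage across the parallel pair: V_p = I × R_p = 0.2554 × 14.56 = 3.718 V
R1 has V_p across it, so P = V_p²/R1.
P_R1 = (3.718)² / 495 = 0.02793 W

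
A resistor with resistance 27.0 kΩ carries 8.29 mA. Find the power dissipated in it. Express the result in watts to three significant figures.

1.86 W

The current through and the resistance of the element are both given; use P = I²R.
P = (0.008290 A)² × 27000 Ω = 1.856 W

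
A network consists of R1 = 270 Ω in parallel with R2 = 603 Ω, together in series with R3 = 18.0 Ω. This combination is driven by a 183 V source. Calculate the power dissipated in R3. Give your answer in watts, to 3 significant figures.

14.4 W

Combine R1 and R2 into their parallel equivalent first, reducing the network to two series resistors.
R_p = (270×603)/(270+603) = 186.5 Ω
R_total = R_p + 18.0 = 186.5 + 18.0 = 204.5 Ω
I = V / R_total = 183 / 204.5 = 0.8949 A
R3 carries the full series current, so P = I²R.
P_R3 = (0.8949)² × 18.0 = 14.41 W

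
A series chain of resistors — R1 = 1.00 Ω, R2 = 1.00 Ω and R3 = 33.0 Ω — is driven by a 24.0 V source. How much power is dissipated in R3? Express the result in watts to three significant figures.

Every series element carries the same I. Get I from the total resistance, then P = I² × R3.
R_total = 1.00 + 1.00 + 33.0 = 35.00 Ω
I = V / R_total = 24.0 / 35.00 = 0.6857 A
P_R3 = I² × R3 = (0.6857)² × 33.0 = 15.52 W

15.5 W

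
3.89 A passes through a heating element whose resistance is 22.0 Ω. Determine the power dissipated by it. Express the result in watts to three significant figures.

The current through and the resistance of the element are both given; use P = I²R.
P = (3.890 A)² × 22.0 Ω = 332.9 W

333 W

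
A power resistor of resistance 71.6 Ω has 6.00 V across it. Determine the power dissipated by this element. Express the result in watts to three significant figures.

0.503 W

V and R are stated; P = V²/R avoids computing the current.
P = (6.00 V)² / 71.6 Ω = 0.5028 W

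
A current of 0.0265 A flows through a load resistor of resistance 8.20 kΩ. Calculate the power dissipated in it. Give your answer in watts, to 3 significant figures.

5.76 W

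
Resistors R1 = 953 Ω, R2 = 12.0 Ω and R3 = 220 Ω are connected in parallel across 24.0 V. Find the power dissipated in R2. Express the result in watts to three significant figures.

The supply voltage appears across each parallel branch — just use P = V²/R2.
P_R2 = V² / R2 = (24.0)² / 12.0 Ω = 48.00 W

48.0 W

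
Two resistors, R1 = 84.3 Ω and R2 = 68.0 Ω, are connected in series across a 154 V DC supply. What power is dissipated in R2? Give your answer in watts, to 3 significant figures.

The current is common to all series resistors; compute it, then apply P = I²R for the target.
R_total = 84.3 + 68.0 = 152.3 Ω
I = V / R_total = 154 / 152.3 = 1.011 A
P_R2 = I² × R2 = (1.011)² × 68.0 = 69.53 W

69.5 W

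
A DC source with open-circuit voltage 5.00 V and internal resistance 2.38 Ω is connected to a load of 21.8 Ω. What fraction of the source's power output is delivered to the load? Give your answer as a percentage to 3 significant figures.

η = P_load/(P_load+P_int) = I²R/(I²R+I²r) = R/(R+r) — the I² cancels for series elements.
η = R / (R + r) = 21.8 / (21.8 + 2.38) = 0.9016

90.2 %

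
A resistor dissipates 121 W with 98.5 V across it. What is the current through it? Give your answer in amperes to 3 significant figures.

The two known quantities fix the third via I = P / V.
I = 121 / 98.5 = 1.228 A

1.23 A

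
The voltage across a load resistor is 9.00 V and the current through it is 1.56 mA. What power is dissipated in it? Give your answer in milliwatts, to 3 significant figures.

14.0 mW

V and I are known directly — P = V I, no intermediate step needed.
P = 9.00 V × 0.001560 A = 0.01404 W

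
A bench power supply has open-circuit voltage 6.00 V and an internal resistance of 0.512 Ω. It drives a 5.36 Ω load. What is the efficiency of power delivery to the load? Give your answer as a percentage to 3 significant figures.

Both r and R carry the same current, so the power split is just the resistance split: η = R/(R+r).
η = R / (R + r) = 5.36 / (5.36 + 0.512) = 0.9128

91.3 %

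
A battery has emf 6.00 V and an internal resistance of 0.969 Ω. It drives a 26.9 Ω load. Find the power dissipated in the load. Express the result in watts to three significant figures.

1.25 W

The internal resistance and the load are in series, so the same I flows through both; get I from ε/(r+R), then I²R for the load.
I = ε / (r + R) = 6.00 / (0.969 + 26.9) = 0.2153 A
P_load = I² R = (0.2153)² × 26.9 = 1.247 W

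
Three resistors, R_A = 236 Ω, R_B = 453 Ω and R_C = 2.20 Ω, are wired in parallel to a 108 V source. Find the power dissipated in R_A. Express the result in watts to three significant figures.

49.4 W

R_A sits directly across the source, so P = V²/R with V = 108 V.
P_R_A = V² / R_A = (108)² / 236 Ω = 49.42 W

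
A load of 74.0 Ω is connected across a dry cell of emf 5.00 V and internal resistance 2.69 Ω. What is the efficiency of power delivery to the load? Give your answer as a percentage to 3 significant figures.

The source delivers εI, of which I²R reaches the load and I²r is lost; since I is common, η = R/(R+r).
η = R / (R + r) = 74.0 / (74.0 + 2.69) = 0.9649

96.5 %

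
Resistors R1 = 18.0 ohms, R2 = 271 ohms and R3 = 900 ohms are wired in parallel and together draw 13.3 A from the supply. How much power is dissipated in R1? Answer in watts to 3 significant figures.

2700 W

Parallel branches share V, not I — compute V via R_eq, then use V²/R for the target branch.
1/R_eq = 1/18.0 + 1/271 + 1/900 ⇒ R_eq = 16.57 Ω
V = I_total × R_eq = 13.30 × 16.57 = 220.4 V
P_R1 = V² / R1 = (220.4)² / 18.0 = 2698 W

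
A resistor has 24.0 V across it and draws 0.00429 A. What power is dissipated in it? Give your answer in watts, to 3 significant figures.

0.103 W

V and I are known directly — P = V I, no intermediate step needed.
P = 24.0 V × 0.004290 A = 0.1030 W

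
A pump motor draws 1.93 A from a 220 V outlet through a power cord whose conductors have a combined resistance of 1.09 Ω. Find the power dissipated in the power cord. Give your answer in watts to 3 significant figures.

4.06 W

The power cord is a series resistance carrying the load current; its dissipation is I²R_line.
The power cord carries the full 1.93 A.
P_line = I² R_line = (1.930)² × 1.09 = 4.060 W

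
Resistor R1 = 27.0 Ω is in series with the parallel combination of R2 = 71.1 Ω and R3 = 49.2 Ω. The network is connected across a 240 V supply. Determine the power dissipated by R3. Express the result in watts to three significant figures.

Reduce the parallel pair to R_p first; the network is then a simple series string.
R_p = (71.1×49.2)/(71.1+49.2) = 29.08 Ω
R_total = 27.0 + 29.08 = 56.08 Ω
I = V / R_total = 240 / 56.08 = 4.280 A
Voltage across the parallel pair: V_p = I × R_p = 4.280 × 29.08 = 124.4 V
R3 is across V_p, so use P = V²/R for that branch.
P_R3 = (124.4)² / 49.2 = 314.8 W

315 W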